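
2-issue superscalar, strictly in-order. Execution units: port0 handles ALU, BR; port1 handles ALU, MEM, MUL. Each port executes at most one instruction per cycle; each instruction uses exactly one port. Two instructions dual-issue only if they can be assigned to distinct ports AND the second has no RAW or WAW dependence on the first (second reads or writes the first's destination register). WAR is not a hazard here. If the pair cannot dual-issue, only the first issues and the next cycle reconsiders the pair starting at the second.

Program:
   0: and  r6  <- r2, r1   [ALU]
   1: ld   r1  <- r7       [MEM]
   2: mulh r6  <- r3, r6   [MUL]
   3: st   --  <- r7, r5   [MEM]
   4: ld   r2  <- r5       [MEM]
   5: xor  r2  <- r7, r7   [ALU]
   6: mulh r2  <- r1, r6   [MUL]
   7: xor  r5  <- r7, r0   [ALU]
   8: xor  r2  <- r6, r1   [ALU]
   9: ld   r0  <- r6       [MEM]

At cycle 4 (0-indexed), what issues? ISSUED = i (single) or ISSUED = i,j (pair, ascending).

ISSUED = 5

0. and+ld @i0+i1  | dual
1. mulh @i2  | no-port MUL/MEM
2. st @i3  | no-port MEM/MEM
3. ld @i4  | WAW r2
4. xor @i5  | WAW r2
5. mulh+xor @i6+i7  | dual
6. xor+ld @i8+i9  | dual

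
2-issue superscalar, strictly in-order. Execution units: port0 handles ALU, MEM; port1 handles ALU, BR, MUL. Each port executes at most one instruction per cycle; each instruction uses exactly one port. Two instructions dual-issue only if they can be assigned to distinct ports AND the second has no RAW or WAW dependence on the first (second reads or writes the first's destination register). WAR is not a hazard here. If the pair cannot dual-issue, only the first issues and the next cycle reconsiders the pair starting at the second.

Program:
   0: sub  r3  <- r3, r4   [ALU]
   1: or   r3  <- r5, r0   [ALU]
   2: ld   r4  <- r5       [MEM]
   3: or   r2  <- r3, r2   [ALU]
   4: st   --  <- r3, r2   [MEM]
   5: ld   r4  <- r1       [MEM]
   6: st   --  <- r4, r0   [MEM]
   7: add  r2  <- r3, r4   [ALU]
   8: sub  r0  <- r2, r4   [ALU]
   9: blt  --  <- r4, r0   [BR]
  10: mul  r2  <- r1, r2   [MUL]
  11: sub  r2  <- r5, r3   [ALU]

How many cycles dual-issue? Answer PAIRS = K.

PAIRS = 2

c0: i0 sub  WAW r3
c1: i1,i2 or+ld  pair
c2: i3 or  RAW r2
c3: i4 st  no-port MEM/MEM
c4: i5 ld  no-port MEM/MEM
c5: i6,i7 st+add  pair
c6: i8 sub  RAW r0
c7: i9 blt  no-port BR/MUL
c8: i10 mul  WAW r2
c9: i11 sub  tail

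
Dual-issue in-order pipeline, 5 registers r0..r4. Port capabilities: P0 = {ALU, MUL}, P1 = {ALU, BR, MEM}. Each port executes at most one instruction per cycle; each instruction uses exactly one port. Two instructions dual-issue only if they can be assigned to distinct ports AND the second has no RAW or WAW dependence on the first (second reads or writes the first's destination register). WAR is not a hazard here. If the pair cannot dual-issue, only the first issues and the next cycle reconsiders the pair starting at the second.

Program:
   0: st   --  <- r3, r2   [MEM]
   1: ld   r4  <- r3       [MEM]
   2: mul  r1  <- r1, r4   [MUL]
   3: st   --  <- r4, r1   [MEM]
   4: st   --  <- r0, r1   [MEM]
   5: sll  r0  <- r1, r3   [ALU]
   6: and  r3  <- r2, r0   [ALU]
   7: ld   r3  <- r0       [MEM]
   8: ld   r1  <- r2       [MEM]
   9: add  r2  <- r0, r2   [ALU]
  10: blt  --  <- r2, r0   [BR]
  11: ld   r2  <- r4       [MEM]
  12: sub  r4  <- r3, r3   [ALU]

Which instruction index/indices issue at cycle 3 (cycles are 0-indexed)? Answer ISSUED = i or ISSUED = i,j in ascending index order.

ISSUED = 3

t=0 i0:st.MEM ; no-port MEM/MEM
t=1 i1:ld.MEM ; RAW r4
t=2 i2:mul.MUL ; RAW r1
t=3 i3:st.MEM ; no-port MEM/MEM
t=4 i4,i5:st.MEM/sll.ALU ; pair
t=5 i6:and.ALU ; WAW r3
t=6 i7:ld.MEM ; no-port MEM/MEM
t=7 i8,i9:ld.MEM/add.ALU ; pair
t=8 i10:blt.BR ; no-port BR/MEM
t=9 i11,i12:ld.MEM/sub.ALU ; pair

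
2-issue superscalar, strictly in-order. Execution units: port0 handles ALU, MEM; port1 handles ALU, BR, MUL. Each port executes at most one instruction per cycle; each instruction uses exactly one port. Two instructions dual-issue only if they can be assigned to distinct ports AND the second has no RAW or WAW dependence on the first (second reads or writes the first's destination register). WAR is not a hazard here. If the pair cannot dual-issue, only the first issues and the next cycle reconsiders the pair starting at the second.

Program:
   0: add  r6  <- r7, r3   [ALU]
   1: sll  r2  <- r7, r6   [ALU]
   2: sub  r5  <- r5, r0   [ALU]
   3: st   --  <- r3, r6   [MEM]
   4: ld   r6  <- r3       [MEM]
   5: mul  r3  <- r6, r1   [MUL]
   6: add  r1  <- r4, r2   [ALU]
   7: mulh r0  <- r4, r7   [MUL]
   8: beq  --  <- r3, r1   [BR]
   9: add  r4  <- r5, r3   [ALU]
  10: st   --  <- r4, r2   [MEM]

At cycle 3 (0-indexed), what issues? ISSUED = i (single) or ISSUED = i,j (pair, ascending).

c0: i0 add.ALU  RAW r6
c1: i1&i2 sll.ALU/sub.ALU  2-wide
c2: i3 st.MEM  no-port MEM/MEM
c3: i4 ld.MEM  RAW r6
c4: i5&i6 mul.MUL/add.ALU  2-wide
c5: i7 mulh.MUL  no-port MUL/BR
c6: i8&i9 beq.BR/add.ALU  2-wide
c7: i10 st.MEM  tail

ISSUED = 4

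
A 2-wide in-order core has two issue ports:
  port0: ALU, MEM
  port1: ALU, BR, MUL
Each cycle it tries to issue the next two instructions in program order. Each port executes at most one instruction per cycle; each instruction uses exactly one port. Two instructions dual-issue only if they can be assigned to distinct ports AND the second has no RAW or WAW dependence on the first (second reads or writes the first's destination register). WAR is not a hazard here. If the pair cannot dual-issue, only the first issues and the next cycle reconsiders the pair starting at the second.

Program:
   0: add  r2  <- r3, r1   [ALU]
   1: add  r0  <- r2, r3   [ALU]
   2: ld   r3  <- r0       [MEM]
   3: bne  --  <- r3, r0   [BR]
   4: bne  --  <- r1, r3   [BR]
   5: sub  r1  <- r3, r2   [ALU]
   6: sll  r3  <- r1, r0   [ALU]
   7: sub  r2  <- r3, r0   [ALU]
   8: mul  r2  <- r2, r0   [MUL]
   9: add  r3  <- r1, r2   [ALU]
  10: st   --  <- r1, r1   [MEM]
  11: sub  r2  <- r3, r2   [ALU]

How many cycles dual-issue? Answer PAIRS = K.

0. add @i0  | RAW r2
1. add @i1  | RAW r0
2. ld @i2  | RAW r3
3. bne @i3  | no-port BR/BR
4. bne/sub @i4,i5  | 2-wide
5. sll @i6  | RAW r3
6. sub @i7  | RAW+WAW r2
7. mul @i8  | RAW r2
8. add/st @i9,i10  | 2-wide
9. sub @i11  | tail

PAIRS = 2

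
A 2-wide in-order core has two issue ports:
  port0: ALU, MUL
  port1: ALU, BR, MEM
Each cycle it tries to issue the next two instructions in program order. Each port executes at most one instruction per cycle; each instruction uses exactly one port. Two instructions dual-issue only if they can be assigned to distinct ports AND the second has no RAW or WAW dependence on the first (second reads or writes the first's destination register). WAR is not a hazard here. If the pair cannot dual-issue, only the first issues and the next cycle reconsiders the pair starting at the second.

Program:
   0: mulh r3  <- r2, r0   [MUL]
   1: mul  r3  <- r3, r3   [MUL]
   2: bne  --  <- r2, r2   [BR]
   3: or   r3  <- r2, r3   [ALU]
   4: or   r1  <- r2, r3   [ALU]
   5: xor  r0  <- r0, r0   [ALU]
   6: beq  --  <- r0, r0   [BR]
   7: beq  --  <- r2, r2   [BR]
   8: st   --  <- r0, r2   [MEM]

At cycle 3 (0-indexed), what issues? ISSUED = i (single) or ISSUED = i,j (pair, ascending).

ISSUED = 4,5

[0] i0  mulh.MUL  -- no-port MUL/MUL
[1] i1,i2  mul.MUL bne.BR  -- pair
[2] i3  or.ALU  -- RAW r3
[3] i4,i5  or.ALU xor.ALU  -- pair
[4] i6  beq.BR  -- no-port BR/BR
[5] i7  beq.BR  -- no-port BR/MEM
[6] i8  st.MEM  -- tail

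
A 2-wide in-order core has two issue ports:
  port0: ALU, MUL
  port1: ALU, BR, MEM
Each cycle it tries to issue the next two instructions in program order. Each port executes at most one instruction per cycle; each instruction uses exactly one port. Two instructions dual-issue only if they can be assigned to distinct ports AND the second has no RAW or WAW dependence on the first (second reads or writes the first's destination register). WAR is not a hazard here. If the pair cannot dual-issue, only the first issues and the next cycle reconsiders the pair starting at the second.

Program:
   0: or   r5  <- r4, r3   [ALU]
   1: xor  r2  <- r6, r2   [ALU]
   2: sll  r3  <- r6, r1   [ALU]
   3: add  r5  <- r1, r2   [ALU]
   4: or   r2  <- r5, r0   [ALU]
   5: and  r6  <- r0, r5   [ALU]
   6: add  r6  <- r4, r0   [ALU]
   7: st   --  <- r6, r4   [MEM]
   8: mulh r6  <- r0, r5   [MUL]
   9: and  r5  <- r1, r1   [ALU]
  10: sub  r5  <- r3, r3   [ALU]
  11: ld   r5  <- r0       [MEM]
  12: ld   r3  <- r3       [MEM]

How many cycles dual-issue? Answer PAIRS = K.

[0] i0,i1  or.ALU/xor.ALU  -- 2-wide
[1] i2,i3  sll.ALU/add.ALU  -- 2-wide
[2] i4,i5  or.ALU/and.ALU  -- 2-wide
[3] i6  add.ALU  -- RAW r6
[4] i7,i8  st.MEM/mulh.MUL  -- 2-wide
[5] i9  and.ALU  -- WAW r5
[6] i10  sub.ALU  -- WAW r5
[7] i11  ld.MEM  -- no-port MEM/MEM
[8] i12  ld.MEM  -- tail

PAIRS = 4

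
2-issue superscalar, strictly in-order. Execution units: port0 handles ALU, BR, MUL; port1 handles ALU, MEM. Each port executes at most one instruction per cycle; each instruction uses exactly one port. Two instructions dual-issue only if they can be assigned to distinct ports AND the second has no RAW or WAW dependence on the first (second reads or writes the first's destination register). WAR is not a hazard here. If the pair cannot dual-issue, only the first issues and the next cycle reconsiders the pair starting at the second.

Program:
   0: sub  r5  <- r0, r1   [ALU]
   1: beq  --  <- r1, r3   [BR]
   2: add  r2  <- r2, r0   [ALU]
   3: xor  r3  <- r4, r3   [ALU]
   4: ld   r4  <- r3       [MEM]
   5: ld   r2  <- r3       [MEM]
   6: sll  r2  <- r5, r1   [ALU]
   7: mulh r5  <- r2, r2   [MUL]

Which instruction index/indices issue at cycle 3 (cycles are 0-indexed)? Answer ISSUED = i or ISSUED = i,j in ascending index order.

ISSUED = 5

c0: i0&i1 sub.ALU;beq.BR  dual
c1: i2&i3 add.ALU;xor.ALU  dual
c2: i4 ld.MEM  no-port MEM/MEM
c3: i5 ld.MEM  WAW r2
c4: i6 sll.ALU  RAW r2
c5: i7 mulh.MUL  tail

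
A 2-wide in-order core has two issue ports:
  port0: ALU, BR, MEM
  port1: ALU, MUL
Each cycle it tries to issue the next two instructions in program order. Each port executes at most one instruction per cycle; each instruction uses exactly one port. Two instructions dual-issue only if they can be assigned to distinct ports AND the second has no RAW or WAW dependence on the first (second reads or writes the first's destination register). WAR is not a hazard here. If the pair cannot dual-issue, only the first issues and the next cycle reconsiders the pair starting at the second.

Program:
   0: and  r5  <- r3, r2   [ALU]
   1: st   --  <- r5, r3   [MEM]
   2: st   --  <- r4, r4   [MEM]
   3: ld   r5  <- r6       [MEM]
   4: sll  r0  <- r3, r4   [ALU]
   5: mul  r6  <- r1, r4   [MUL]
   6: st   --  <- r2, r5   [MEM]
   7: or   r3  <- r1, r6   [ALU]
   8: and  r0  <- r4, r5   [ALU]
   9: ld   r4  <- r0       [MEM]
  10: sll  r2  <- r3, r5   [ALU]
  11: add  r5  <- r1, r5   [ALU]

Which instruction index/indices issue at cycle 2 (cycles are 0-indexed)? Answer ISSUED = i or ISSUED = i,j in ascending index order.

ISSUED = 2

t=0 i0:and ; RAW r5
t=1 i1:st ; no-port MEM/MEM
t=2 i2:st ; no-port MEM/MEM
t=3 i3&i4:ld+sll ; dual
t=4 i5&i6:mul+st ; dual
t=5 i7&i8:or+and ; dual
t=6 i9&i10:ld+sll ; dual
t=7 i11:add ; tail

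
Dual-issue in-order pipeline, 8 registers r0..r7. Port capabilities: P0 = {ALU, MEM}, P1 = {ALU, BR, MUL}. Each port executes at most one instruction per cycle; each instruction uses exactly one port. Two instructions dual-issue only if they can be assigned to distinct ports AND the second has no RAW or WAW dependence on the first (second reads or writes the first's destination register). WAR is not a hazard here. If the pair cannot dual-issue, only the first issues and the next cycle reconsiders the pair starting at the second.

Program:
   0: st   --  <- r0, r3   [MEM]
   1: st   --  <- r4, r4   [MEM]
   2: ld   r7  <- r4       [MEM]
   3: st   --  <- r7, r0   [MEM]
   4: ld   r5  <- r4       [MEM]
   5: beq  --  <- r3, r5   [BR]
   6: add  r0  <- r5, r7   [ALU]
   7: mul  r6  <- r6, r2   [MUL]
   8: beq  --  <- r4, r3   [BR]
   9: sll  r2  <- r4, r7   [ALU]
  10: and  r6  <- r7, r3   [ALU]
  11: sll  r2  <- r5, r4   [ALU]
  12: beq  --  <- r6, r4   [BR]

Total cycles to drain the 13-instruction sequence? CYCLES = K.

CYCLES = 10

t=0 i0:st ; no-port MEM/MEM
t=1 i1:st ; no-port MEM/MEM
t=2 i2:ld ; no-port MEM/MEM
t=3 i3:st ; no-port MEM/MEM
t=4 i4:ld ; RAW r5
t=5 i5&i6:beq;add ; 2-wide
t=6 i7:mul ; no-port MUL/BR
t=7 i8&i9:beq;sll ; 2-wide
t=8 i10&i11:and;sll ; 2-wide
t=9 i12:beq ; tail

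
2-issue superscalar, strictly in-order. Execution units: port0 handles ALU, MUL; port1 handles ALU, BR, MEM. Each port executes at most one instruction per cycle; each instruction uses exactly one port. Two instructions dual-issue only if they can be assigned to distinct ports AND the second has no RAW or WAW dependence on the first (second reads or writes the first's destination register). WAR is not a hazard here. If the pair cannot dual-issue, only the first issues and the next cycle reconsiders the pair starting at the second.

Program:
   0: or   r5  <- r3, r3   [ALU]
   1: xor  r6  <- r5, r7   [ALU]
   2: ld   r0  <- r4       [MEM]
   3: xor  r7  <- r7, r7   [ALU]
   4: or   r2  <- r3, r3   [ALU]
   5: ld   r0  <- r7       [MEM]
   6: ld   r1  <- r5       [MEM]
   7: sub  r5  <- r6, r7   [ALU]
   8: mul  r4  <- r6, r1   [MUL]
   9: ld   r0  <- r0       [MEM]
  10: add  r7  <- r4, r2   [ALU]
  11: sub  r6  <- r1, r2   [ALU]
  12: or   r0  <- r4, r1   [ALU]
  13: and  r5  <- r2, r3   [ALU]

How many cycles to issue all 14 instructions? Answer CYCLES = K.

  cy0 -> i0 (or.ALU) RAW r5
  cy1 -> i1+i2 (xor.ALU;ld.MEM) dual
  cy2 -> i3+i4 (xor.ALU;or.ALU) dual
  cy3 -> i5 (ld.MEM) no-port MEM/MEM
  cy4 -> i6+i7 (ld.MEM;sub.ALU) dual
  cy5 -> i8+i9 (mul.MUL;ld.MEM) dual
  cy6 -> i10+i11 (add.ALU;sub.ALU) dual
  cy7 -> i12+i13 (or.ALU;and.ALU) dual

CYCLES = 8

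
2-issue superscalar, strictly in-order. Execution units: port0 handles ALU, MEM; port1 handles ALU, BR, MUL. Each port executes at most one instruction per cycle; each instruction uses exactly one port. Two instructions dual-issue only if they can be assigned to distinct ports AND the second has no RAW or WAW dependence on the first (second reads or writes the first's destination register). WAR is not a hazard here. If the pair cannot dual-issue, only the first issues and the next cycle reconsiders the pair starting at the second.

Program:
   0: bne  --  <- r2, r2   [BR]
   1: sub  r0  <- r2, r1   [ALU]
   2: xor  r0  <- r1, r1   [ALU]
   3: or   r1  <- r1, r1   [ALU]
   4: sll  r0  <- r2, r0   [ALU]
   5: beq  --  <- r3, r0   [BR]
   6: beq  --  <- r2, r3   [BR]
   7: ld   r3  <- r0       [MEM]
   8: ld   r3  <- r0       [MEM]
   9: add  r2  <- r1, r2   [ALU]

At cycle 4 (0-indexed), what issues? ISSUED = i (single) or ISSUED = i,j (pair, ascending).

#0 head=0: bne;sub i0+i1 dual
#1 head=2: xor;or i2+i3 dual
#2 head=4: sll i4 RAW r0
#3 head=5: beq i5 no-port BR/BR
#4 head=6: beq;ld i6+i7 dual
#5 head=8: ld;add i8+i9 dual

ISSUED = 6,7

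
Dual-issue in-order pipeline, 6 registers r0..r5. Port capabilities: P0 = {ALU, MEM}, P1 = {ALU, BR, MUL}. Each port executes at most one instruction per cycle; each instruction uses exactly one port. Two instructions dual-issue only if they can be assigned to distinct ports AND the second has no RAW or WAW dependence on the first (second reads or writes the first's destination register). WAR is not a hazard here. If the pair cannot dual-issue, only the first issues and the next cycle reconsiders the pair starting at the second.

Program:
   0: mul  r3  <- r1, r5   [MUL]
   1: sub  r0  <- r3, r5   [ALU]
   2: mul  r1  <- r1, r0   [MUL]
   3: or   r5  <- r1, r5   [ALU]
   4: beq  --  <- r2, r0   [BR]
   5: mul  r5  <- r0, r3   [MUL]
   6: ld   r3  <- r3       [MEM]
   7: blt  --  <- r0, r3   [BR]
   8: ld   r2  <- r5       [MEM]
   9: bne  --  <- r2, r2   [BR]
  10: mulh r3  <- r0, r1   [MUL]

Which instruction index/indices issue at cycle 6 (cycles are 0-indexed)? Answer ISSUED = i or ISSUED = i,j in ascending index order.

  cy0 -> i0 (mul.MUL) RAW r3
  cy1 -> i1 (sub.ALU) RAW r0
  cy2 -> i2 (mul.MUL) RAW r1
  cy3 -> i3+i4 (or.ALU/beq.BR) 2-wide
  cy4 -> i5+i6 (mul.MUL/ld.MEM) 2-wide
  cy5 -> i7+i8 (blt.BR/ld.MEM) 2-wide
  cy6 -> i9 (bne.BR) no-port BR/MUL
  cy7 -> i10 (mulh.MUL) tail

ISSUED = 9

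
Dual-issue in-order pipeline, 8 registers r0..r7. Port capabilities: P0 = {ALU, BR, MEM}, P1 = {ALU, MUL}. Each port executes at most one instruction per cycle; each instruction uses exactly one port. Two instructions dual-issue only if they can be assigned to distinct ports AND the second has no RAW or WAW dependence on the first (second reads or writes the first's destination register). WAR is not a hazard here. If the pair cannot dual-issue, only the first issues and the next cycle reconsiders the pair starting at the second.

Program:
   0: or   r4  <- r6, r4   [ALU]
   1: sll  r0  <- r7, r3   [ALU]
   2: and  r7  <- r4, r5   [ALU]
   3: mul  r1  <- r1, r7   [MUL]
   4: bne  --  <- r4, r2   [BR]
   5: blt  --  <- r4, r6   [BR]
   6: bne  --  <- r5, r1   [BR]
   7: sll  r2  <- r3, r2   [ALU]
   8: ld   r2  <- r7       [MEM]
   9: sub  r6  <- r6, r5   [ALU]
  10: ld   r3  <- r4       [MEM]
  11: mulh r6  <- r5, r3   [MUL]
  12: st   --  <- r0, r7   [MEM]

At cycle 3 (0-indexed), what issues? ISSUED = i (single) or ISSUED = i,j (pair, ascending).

c0: i0,i1 or+sll  2-wide
c1: i2 and  RAW r7
c2: i3,i4 mul+bne  2-wide
c3: i5 blt  no-port BR/BR
c4: i6,i7 bne+sll  2-wide
c5: i8,i9 ld+sub  2-wide
c6: i10 ld  RAW r3
c7: i11,i12 mulh+st  2-wide

ISSUED = 5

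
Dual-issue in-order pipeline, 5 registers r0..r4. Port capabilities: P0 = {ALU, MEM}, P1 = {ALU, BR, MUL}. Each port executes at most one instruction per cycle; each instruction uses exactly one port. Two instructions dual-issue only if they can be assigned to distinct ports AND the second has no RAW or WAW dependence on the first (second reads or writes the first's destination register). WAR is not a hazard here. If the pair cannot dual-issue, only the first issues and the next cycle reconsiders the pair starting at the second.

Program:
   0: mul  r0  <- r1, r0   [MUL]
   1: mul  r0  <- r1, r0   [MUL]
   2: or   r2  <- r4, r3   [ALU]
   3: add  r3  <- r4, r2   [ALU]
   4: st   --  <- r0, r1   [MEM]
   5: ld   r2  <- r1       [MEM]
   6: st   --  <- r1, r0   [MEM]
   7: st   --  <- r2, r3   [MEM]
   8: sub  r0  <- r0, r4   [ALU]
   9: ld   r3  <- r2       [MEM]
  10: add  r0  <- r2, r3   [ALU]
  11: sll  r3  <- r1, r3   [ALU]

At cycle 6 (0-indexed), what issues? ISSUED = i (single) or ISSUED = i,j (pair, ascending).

ISSUED = 9

c0: i0 mul  no-port MUL/MUL
c1: i1&i2 mul/or  dual
c2: i3&i4 add/st  dual
c3: i5 ld  no-port MEM/MEM
c4: i6 st  no-port MEM/MEM
c5: i7&i8 st/sub  dual
c6: i9 ld  RAW r3
c7: i10&i11 add/sll  dual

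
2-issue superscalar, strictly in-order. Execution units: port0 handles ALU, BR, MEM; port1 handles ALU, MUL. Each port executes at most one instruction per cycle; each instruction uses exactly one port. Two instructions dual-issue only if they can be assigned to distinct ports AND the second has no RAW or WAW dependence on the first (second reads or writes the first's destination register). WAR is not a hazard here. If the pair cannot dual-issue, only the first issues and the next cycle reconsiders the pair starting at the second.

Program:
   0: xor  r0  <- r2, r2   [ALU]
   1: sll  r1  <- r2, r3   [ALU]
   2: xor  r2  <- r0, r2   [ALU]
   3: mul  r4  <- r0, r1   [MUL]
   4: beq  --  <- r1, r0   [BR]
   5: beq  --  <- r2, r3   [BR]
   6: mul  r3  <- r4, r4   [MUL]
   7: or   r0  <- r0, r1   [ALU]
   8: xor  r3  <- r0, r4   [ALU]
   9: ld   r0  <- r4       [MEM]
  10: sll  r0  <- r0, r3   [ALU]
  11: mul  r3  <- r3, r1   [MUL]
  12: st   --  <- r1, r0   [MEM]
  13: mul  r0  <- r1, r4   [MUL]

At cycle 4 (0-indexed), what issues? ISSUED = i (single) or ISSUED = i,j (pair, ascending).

ISSUED = 7

#0 head=0: xor.ALU sll.ALU i0&i1 dual
#1 head=2: xor.ALU mul.MUL i2&i3 dual
#2 head=4: beq.BR i4 no-port BR/BR
#3 head=5: beq.BR mul.MUL i5&i6 dual
#4 head=7: or.ALU i7 RAW r0
#5 head=8: xor.ALU ld.MEM i8&i9 dual
#6 head=10: sll.ALU mul.MUL i10&i11 dual
#7 head=12: st.MEM mul.MUL i12&i13 dual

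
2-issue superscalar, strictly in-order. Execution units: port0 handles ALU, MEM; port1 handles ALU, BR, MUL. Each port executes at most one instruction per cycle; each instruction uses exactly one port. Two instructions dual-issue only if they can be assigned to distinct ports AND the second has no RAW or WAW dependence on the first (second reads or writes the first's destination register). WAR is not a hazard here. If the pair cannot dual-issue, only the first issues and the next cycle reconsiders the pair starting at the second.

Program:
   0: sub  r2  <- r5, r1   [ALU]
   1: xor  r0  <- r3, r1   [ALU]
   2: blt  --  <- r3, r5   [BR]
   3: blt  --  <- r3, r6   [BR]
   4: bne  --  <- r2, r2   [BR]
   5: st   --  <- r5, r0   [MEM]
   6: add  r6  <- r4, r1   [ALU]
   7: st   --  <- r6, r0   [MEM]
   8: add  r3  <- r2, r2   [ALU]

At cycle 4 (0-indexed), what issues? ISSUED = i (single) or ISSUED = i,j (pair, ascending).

t=0 i0&i1:sub xor ; 2-wide
t=1 i2:blt ; no-port BR/BR
t=2 i3:blt ; no-port BR/BR
t=3 i4&i5:bne st ; 2-wide
t=4 i6:add ; RAW r6
t=5 i7&i8:st add ; 2-wide

ISSUED = 6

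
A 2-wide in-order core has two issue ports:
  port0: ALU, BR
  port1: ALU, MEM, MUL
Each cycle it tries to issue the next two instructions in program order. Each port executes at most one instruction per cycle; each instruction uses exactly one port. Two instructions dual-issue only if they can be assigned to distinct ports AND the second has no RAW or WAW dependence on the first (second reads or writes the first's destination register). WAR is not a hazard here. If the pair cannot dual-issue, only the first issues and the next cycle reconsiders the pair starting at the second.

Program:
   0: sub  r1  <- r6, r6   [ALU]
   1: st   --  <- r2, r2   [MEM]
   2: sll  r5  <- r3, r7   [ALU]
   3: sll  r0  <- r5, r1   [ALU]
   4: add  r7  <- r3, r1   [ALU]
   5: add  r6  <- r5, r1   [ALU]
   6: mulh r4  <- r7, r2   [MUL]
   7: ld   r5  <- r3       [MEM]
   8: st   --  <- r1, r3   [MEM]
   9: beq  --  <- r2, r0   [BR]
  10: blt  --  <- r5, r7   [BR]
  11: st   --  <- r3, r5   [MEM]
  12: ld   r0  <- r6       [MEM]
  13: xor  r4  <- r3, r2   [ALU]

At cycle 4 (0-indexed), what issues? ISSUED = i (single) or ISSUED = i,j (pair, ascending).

ISSUED = 7

  cy0 -> i0&i1 (sub.ALU;st.MEM) dual
  cy1 -> i2 (sll.ALU) RAW r5
  cy2 -> i3&i4 (sll.ALU;add.ALU) dual
  cy3 -> i5&i6 (add.ALU;mulh.MUL) dual
  cy4 -> i7 (ld.MEM) no-port MEM/MEM
  cy5 -> i8&i9 (st.MEM;beq.BR) dual
  cy6 -> i10&i11 (blt.BR;st.MEM) dual
  cy7 -> i12&i13 (ld.MEM;xor.ALU) dual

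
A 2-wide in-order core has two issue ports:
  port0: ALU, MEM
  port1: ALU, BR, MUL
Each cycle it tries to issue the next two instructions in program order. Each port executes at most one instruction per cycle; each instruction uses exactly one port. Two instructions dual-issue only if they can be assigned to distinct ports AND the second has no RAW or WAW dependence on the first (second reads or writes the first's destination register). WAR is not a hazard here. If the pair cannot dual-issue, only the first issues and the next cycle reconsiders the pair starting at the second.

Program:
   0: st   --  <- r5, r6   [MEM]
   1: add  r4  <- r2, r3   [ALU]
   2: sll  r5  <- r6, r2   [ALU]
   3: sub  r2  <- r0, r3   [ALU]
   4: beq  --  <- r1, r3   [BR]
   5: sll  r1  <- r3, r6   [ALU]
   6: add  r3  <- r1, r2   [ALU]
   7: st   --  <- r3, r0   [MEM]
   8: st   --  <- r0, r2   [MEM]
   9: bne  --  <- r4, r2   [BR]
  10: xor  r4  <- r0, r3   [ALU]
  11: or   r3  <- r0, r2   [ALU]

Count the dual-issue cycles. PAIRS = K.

c0: i0/i1 st.MEM add.ALU  dual
c1: i2/i3 sll.ALU sub.ALU  dual
c2: i4/i5 beq.BR sll.ALU  dual
c3: i6 add.ALU  RAW r3
c4: i7 st.MEM  no-port MEM/MEM
c5: i8/i9 st.MEM bne.BR  dual
c6: i10/i11 xor.ALU or.ALU  dual

PAIRS = 5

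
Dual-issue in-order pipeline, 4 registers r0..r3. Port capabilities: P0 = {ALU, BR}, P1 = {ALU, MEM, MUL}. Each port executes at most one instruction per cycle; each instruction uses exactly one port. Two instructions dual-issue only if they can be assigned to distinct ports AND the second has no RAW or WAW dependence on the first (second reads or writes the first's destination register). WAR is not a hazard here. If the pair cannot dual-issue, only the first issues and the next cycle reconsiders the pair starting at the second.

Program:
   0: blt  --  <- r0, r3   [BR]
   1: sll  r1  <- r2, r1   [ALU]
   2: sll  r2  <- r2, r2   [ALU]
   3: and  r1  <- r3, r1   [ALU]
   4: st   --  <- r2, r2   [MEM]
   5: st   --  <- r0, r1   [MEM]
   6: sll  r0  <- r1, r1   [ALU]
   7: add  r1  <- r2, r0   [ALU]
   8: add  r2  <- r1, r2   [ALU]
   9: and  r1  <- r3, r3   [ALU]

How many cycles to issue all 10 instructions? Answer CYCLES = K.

CYCLES = 6

c0: i0+i1 blt+sll  pair
c1: i2+i3 sll+and  pair
c2: i4 st  no-port MEM/MEM
c3: i5+i6 st+sll  pair
c4: i7 add  RAW r1
c5: i8+i9 add+and  pair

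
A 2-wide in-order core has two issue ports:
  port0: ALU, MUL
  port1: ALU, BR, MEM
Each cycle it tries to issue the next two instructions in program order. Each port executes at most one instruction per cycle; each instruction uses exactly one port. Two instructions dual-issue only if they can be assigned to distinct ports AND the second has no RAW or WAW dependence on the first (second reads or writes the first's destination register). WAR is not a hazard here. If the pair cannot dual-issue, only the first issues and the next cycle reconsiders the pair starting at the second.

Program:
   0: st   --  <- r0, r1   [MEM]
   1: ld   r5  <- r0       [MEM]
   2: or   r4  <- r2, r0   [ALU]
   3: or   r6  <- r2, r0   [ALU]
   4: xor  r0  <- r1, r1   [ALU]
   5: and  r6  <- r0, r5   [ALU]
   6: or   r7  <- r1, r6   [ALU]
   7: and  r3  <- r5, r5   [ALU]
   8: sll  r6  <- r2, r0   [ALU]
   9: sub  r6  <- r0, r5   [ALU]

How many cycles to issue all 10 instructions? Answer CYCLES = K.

[0] i0  st  -- no-port MEM/MEM
[1] i1/i2  ld or  -- pair
[2] i3/i4  or xor  -- pair
[3] i5  and  -- RAW r6
[4] i6/i7  or and  -- pair
[5] i8  sll  -- WAW r6
[6] i9  sub  -- tail

CYCLES = 7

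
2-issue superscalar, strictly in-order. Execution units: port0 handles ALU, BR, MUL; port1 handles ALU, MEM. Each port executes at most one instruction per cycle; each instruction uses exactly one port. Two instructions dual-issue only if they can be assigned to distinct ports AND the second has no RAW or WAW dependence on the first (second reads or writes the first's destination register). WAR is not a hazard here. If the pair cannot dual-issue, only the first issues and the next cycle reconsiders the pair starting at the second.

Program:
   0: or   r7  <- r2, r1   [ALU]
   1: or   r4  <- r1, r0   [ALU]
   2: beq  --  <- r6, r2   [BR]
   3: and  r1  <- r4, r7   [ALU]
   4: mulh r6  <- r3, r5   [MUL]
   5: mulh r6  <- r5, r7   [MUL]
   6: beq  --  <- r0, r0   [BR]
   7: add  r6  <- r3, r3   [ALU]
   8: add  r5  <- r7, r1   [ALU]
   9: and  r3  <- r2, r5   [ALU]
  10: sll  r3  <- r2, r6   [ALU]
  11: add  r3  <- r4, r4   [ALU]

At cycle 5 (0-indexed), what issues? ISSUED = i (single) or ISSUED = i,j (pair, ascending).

#0 head=0: or.ALU/or.ALU i0&i1 pair
#1 head=2: beq.BR/and.ALU i2&i3 pair
#2 head=4: mulh.MUL i4 no-port MUL/MUL
#3 head=5: mulh.MUL i5 no-port MUL/BR
#4 head=6: beq.BR/add.ALU i6&i7 pair
#5 head=8: add.ALU i8 RAW r5
#6 head=9: and.ALU i9 WAW r3
#7 head=10: sll.ALU i10 WAW r3
#8 head=11: add.ALU i11 tail

ISSUED = 8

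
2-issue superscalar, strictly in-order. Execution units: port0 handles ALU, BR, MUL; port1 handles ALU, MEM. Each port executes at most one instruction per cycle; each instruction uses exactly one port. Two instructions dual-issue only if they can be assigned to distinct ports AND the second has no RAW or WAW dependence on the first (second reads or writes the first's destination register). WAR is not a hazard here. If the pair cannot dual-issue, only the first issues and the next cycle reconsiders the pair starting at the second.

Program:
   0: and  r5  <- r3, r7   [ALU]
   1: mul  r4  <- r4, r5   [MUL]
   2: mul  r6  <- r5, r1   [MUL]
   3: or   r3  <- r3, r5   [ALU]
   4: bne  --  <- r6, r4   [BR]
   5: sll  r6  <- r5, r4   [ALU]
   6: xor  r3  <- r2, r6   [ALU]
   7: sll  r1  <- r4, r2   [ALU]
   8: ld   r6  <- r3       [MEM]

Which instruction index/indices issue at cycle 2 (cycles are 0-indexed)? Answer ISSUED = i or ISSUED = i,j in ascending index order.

ISSUED = 2,3

  cy0 -> i0 (and.ALU) RAW r5
  cy1 -> i1 (mul.MUL) no-port MUL/MUL
  cy2 -> i2,i3 (mul.MUL+or.ALU) 2-wide
  cy3 -> i4,i5 (bne.BR+sll.ALU) 2-wide
  cy4 -> i6,i7 (xor.ALU+sll.ALU) 2-wide
  cy5 -> i8 (ld.MEM) tail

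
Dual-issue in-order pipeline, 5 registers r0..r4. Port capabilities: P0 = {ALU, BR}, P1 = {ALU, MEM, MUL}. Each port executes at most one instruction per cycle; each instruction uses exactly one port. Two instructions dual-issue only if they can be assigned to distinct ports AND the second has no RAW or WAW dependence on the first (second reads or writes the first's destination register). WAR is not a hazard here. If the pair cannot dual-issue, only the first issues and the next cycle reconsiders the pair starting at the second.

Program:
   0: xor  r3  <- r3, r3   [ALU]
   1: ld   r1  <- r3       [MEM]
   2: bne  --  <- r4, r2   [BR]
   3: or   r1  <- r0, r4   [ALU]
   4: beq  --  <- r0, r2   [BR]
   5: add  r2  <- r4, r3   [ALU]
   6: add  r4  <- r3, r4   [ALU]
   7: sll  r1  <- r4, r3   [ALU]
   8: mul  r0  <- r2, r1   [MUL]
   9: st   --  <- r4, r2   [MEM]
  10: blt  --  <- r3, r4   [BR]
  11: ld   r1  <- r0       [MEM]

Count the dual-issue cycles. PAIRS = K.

PAIRS = 4

#0 head=0: xor.ALU i0 RAW r3
#1 head=1: ld.MEM;bne.BR i1&i2 pair
#2 head=3: or.ALU;beq.BR i3&i4 pair
#3 head=5: add.ALU;add.ALU i5&i6 pair
#4 head=7: sll.ALU i7 RAW r1
#5 head=8: mul.MUL i8 no-port MUL/MEM
#6 head=9: st.MEM;blt.BR i9&i10 pair
#7 head=11: ld.MEM i11 tail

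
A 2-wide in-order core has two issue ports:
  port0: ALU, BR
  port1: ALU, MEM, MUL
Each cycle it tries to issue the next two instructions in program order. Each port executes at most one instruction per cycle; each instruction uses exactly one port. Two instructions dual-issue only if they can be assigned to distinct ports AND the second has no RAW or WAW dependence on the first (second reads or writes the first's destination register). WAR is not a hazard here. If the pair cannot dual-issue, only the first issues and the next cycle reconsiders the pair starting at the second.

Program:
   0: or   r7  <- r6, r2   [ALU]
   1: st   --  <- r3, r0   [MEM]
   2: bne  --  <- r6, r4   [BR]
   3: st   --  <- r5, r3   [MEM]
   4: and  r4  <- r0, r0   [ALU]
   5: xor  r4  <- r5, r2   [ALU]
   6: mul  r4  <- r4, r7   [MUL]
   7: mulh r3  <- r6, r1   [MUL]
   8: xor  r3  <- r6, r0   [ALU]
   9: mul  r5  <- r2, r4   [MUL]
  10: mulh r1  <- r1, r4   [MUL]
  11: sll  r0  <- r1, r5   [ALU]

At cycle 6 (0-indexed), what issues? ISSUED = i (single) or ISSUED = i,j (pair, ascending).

t=0 i0/i1:or.ALU/st.MEM ; dual
t=1 i2/i3:bne.BR/st.MEM ; dual
t=2 i4:and.ALU ; WAW r4
t=3 i5:xor.ALU ; RAW+WAW r4
t=4 i6:mul.MUL ; no-port MUL/MUL
t=5 i7:mulh.MUL ; WAW r3
t=6 i8/i9:xor.ALU/mul.MUL ; dual
t=7 i10:mulh.MUL ; RAW r1
t=8 i11:sll.ALU ; tail

ISSUED = 8,9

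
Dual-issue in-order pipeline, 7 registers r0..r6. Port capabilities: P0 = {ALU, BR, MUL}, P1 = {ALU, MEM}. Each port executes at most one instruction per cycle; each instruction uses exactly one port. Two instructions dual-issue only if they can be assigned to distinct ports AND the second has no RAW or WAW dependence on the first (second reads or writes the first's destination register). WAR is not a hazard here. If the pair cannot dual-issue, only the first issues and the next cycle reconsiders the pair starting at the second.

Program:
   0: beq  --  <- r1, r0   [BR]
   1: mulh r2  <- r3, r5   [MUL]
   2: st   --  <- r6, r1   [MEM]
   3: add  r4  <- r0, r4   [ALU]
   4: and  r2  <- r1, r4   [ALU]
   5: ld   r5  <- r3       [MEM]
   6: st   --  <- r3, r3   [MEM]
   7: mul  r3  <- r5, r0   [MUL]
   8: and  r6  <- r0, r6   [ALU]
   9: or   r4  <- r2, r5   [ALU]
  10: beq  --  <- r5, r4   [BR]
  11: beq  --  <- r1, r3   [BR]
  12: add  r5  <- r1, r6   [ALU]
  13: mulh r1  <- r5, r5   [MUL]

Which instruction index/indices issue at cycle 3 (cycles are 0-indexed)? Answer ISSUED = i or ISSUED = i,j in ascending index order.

t=0 i0:beq ; no-port BR/MUL
t=1 i1/i2:mulh/st ; 2-wide
t=2 i3:add ; RAW r4
t=3 i4/i5:and/ld ; 2-wide
t=4 i6/i7:st/mul ; 2-wide
t=5 i8/i9:and/or ; 2-wide
t=6 i10:beq ; no-port BR/BR
t=7 i11/i12:beq/add ; 2-wide
t=8 i13:mulh ; tail

ISSUED = 4,5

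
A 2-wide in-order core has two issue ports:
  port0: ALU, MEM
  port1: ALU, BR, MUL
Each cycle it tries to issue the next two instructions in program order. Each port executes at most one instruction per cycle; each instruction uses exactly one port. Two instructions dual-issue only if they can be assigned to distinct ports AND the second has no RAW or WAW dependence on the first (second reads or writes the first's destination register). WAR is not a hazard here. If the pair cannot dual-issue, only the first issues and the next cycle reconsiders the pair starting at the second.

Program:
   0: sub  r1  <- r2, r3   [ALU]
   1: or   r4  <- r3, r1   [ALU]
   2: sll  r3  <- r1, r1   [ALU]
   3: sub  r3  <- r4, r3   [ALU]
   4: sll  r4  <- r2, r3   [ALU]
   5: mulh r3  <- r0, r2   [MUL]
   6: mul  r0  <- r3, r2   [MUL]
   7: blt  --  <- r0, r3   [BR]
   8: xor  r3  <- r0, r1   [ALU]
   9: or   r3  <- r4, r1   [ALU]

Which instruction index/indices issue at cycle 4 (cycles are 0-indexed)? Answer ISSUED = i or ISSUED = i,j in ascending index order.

ISSUED = 6

  cy0 -> i0 (sub) RAW r1
  cy1 -> i1+i2 (or/sll) dual
  cy2 -> i3 (sub) RAW r3
  cy3 -> i4+i5 (sll/mulh) dual
  cy4 -> i6 (mul) no-port MUL/BR
  cy5 -> i7+i8 (blt/xor) dual
  cy6 -> i9 (or) tail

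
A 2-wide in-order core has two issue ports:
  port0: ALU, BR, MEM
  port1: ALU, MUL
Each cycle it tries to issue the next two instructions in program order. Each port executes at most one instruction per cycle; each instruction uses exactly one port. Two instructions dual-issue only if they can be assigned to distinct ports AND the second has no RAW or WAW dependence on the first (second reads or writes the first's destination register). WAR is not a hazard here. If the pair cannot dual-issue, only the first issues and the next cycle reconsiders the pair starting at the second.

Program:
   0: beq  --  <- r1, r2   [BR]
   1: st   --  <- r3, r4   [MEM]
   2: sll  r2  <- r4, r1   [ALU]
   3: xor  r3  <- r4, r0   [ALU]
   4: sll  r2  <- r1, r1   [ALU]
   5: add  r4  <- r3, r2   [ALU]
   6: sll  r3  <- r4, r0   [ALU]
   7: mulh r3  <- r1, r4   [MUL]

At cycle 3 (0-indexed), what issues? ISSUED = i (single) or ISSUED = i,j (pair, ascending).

ISSUED = 5

  cy0 -> i0 (beq) no-port BR/MEM
  cy1 -> i1,i2 (st sll) dual
  cy2 -> i3,i4 (xor sll) dual
  cy3 -> i5 (add) RAW r4
  cy4 -> i6 (sll) WAW r3
  cy5 -> i7 (mulh) tail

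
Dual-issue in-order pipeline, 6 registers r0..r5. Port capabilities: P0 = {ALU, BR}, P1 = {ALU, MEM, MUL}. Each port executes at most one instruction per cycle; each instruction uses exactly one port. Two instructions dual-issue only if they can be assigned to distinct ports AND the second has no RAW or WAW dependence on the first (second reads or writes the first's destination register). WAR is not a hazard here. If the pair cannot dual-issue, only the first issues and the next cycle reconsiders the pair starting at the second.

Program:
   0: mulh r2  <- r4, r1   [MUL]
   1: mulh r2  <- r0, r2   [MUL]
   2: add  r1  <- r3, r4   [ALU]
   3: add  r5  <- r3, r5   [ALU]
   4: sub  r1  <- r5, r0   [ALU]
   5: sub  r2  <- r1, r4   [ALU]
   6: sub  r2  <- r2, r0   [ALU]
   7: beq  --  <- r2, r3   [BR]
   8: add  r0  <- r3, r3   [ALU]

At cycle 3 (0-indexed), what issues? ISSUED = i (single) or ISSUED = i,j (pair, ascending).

ISSUED = 4

[0] i0  mulh  -- no-port MUL/MUL
[1] i1+i2  mulh+add  -- dual
[2] i3  add  -- RAW r5
[3] i4  sub  -- RAW r1
[4] i5  sub  -- RAW+WAW r2
[5] i6  sub  -- RAW r2
[6] i7+i8  beq+add  -- dual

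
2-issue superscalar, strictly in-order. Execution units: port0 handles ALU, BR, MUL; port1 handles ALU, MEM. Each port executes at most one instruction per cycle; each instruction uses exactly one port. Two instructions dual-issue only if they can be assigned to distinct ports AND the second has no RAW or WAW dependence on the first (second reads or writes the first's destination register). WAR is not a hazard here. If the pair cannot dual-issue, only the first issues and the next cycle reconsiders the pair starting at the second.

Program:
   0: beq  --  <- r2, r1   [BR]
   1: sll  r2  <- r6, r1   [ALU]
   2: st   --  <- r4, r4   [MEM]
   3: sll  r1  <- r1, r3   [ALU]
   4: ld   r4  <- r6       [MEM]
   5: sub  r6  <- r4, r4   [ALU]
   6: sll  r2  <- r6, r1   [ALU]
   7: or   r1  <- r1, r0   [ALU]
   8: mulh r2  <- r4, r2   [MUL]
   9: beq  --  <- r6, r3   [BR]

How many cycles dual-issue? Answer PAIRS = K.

PAIRS = 3

#0 head=0: beq.BR sll.ALU i0&i1 pair
#1 head=2: st.MEM sll.ALU i2&i3 pair
#2 head=4: ld.MEM i4 RAW r4
#3 head=5: sub.ALU i5 RAW r6
#4 head=6: sll.ALU or.ALU i6&i7 pair
#5 head=8: mulh.MUL i8 no-port MUL/BR
#6 head=9: beq.BR i9 tail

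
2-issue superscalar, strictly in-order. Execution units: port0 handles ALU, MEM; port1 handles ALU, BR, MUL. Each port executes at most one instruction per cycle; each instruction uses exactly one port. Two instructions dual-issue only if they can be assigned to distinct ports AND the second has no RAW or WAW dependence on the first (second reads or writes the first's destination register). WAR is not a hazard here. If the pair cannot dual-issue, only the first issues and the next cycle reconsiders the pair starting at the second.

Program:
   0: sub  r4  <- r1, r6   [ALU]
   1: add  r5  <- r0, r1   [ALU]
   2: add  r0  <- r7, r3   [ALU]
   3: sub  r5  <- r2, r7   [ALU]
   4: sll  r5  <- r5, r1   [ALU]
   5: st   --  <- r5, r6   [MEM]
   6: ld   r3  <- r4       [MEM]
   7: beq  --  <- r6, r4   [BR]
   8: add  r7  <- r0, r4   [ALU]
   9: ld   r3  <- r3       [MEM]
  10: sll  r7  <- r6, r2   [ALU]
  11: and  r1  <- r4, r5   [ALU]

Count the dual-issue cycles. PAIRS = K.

[0] i0+i1  sub.ALU/add.ALU  -- pair
[1] i2+i3  add.ALU/sub.ALU  -- pair
[2] i4  sll.ALU  -- RAW r5
[3] i5  st.MEM  -- no-port MEM/MEM
[4] i6+i7  ld.MEM/beq.BR  -- pair
[5] i8+i9  add.ALU/ld.MEM  -- pair
[6] i10+i11  sll.ALU/and.ALU  -- pair

PAIRS = 5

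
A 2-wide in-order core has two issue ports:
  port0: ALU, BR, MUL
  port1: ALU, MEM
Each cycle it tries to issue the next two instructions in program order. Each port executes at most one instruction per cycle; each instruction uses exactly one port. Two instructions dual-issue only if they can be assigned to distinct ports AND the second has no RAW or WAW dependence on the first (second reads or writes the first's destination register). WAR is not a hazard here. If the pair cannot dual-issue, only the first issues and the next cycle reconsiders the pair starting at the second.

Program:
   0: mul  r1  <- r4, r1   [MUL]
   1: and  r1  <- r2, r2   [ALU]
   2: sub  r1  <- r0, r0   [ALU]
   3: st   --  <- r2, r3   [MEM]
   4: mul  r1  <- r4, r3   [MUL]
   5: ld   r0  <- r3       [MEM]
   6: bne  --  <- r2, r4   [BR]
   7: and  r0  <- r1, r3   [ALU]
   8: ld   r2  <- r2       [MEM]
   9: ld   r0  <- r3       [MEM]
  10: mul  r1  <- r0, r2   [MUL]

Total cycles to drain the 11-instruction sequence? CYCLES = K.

CYCLES = 8

c0: i0 mul  WAW r1
c1: i1 and  WAW r1
c2: i2/i3 sub+st  2-wide
c3: i4/i5 mul+ld  2-wide
c4: i6/i7 bne+and  2-wide
c5: i8 ld  no-port MEM/MEM
c6: i9 ld  RAW r0
c7: i10 mul  tail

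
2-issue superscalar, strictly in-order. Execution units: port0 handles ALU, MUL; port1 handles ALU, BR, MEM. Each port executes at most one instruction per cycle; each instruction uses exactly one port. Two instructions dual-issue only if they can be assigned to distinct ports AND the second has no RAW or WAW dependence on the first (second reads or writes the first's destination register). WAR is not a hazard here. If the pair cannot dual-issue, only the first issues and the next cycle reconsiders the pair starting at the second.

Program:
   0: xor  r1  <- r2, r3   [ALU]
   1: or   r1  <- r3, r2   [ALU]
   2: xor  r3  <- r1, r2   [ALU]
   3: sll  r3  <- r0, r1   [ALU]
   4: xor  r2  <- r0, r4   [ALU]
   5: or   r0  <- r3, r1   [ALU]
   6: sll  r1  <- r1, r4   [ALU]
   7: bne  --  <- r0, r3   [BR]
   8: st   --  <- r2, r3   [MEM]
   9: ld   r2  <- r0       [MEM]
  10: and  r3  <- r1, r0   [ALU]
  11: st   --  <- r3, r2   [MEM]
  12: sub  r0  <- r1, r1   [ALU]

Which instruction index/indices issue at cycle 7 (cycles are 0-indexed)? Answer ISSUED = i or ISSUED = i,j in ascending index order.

  cy0 -> i0 (xor.ALU) WAW r1
  cy1 -> i1 (or.ALU) RAW r1
  cy2 -> i2 (xor.ALU) WAW r3
  cy3 -> i3+i4 (sll.ALU/xor.ALU) dual
  cy4 -> i5+i6 (or.ALU/sll.ALU) dual
  cy5 -> i7 (bne.BR) no-port BR/MEM
  cy6 -> i8 (st.MEM) no-port MEM/MEM
  cy7 -> i9+i10 (ld.MEM/and.ALU) dual
  cy8 -> i11+i12 (st.MEM/sub.ALU) dual

ISSUED = 9,10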